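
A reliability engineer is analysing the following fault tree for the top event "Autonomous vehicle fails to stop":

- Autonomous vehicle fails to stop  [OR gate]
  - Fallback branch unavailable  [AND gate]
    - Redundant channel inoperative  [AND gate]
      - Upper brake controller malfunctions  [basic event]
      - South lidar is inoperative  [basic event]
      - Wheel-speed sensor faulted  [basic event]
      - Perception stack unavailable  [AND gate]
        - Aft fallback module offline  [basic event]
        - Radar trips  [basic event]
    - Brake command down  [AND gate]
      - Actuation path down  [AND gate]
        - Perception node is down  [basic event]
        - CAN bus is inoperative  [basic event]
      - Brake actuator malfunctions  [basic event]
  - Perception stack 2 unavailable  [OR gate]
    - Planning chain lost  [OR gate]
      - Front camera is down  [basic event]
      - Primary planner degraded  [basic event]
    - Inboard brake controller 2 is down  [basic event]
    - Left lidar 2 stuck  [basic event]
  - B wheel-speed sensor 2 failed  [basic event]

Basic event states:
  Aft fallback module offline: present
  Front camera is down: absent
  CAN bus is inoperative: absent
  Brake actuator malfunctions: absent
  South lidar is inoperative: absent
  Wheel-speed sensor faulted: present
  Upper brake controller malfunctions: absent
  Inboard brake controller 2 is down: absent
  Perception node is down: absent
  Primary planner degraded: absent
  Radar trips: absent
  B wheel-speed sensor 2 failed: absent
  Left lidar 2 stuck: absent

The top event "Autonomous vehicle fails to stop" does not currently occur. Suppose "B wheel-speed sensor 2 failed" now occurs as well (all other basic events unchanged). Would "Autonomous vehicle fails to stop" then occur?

Yes

Counterfactual: set "B wheel-speed sensor 2 failed" to occurred.
Perception stack unavailable [AND]: Aft fallback module offline=occurs, Radar trips=not → not all inputs occur → does not occur.
Redundant channel inoperative [AND]: Upper brake controller malfunctions=not, South lidar is inoperative=not, Wheel-speed sensor faulted=occurs, Perception stack unavailable=not → not all inputs occur → does not occur.
Actuation path down [AND]: Perception node is down=not, CAN bus is inoperative=not → not all inputs occur → does not occur.
Brake command down [AND]: Actuation path down=not, Brake actuator malfunctions=not → not all inputs occur → does not occur.
Fallback branch unavailable [AND]: Redundant channel inoperative=not, Brake command down=not → not all inputs occur → does not occur.
Planning chain lost [OR]: Front camera is down=not, Primary planner degraded=not → no input occurs → does not occur.
Perception stack 2 unavailable [OR]: Planning chain lost=not, Inboard brake controller 2 is down=not, Left lidar 2 stuck=not → no input occurs → does not occur.
Autonomous vehicle fails to stop [OR]: Fallback branch unavailable=not, Perception stack 2 unavailable=not, B wheel-speed sensor 2 failed=occurs → at least one input occurs → occurs.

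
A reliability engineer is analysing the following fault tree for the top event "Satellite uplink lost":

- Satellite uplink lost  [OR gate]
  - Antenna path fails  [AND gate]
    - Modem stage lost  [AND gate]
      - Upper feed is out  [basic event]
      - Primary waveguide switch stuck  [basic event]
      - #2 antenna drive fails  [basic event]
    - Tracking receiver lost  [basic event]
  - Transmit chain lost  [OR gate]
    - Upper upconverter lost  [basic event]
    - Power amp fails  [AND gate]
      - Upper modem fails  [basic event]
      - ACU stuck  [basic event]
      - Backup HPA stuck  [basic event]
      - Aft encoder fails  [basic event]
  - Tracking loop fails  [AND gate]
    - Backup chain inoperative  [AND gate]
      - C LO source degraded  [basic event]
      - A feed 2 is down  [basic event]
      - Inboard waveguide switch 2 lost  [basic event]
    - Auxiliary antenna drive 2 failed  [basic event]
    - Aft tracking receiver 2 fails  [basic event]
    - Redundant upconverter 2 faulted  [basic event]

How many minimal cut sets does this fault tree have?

4

Modem stage lost [AND]: one cut set from each child combined → 1 × 1 × 1 = 1 cut set(s).
Antenna path fails [AND]: one cut set from each child combined → 1 × 1 = 1 cut set(s).
Power amp fails [AND]: one cut set from each child combined → 1 × 1 × 1 × 1 = 1 cut set(s).
Transmit chain lost [OR]: union of children's cut sets → 2 cut set(s).
Backup chain inoperative [AND]: one cut set from each child combined → 1 × 1 × 1 = 1 cut set(s).
Tracking loop fails [AND]: one cut set from each child combined → 1 × 1 × 1 × 1 = 1 cut set(s).
Satellite uplink lost [OR]: union of children's cut sets → 4 cut set(s).
Minimal cut sets: {#2 antenna drive fails, Primary waveguide switch stuck, Tracking receiver lost, Upper feed is out}; {Upper upconverter lost}; {ACU stuck, Aft encoder fails, Backup HPA stuck, Upper modem fails}; {A feed 2 is down, Aft tracking receiver 2 fails, Auxiliary antenna drive 2 failed, C LO source degraded, Inboard waveguide switch 2 lost, Redundant upconverter 2 faulted}.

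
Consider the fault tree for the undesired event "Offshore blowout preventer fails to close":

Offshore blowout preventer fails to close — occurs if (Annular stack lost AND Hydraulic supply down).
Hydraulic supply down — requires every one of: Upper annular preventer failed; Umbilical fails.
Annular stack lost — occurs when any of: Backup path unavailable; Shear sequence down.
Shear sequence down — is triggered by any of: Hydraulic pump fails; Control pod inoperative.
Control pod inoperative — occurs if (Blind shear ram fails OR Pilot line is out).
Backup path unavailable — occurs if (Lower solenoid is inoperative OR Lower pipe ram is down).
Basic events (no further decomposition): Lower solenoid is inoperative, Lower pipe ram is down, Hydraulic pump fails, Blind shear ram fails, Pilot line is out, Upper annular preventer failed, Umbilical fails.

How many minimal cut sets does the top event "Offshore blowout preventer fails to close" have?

5

Backup path unavailable [OR]: union of children's cut sets → 2 cut set(s).
Control pod inoperative [OR]: union of children's cut sets → 2 cut set(s).
Shear sequence down [OR]: union of children's cut sets → 3 cut set(s).
Annular stack lost [OR]: union of children's cut sets → 5 cut set(s).
Hydraulic supply down [AND]: one cut set from each child combined → 1 × 1 = 1 cut set(s).
Offshore blowout preventer fails to close [AND]: one cut set from each child combined → 5 × 1 = 5 cut set(s).
Minimal cut sets: {Lower solenoid is inoperative, Umbilical fails, Upper annular preventer failed}; {Lower pipe ram is down, Umbilical fails, Upper annular preventer failed}; {Hydraulic pump fails, Umbilical fails, Upper annular preventer failed}; {Blind shear ram fails, Umbilical fails, Upper annular preventer failed}; {Pilot line is out, Umbilical fails, Upper annular preventer failed}.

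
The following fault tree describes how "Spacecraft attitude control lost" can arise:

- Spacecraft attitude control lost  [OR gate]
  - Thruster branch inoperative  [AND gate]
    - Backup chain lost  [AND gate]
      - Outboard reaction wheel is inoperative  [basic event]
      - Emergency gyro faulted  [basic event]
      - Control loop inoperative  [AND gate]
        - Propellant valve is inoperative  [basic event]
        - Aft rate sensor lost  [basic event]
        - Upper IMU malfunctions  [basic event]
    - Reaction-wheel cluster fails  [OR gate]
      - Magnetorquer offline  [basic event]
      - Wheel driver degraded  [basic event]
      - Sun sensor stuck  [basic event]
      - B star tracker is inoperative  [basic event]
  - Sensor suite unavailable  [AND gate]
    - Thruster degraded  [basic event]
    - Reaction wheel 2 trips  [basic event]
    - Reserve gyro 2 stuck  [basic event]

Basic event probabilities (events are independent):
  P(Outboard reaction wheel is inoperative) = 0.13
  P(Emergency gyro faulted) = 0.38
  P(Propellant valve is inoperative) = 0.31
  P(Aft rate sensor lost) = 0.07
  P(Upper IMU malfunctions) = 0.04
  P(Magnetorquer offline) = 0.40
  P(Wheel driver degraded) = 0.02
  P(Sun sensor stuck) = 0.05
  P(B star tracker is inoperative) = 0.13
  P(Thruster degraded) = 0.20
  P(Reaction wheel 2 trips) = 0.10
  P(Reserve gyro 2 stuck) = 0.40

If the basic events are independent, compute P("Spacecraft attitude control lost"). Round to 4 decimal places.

P(Control loop inoperative) [AND] = 0.31 × 0.07 × 0.04 = 0.000868
P(Backup chain lost) [AND] = 0.13 × 0.38 × 0.000868 = 0.000043
P(Reaction-wheel cluster fails) [OR] = 1 − (1−0.40) × (1−0.02) × (1−0.05) × (1−0.13) = 0.514018
P(Thruster branch inoperative) [AND] = 0.000043 × 0.514018 = 0.000022
P(Sensor suite unavailable) [AND] = 0.20 × 0.10 × 0.40 = 0.008000
P(Spacecraft attitude control lost) [OR] = 1 − (1−0.000022) × (1−0.008000) = 0.008022
Rounded to 4 decimal places: P(Spacecraft attitude control lost) ≈ 0.0080.

0.0080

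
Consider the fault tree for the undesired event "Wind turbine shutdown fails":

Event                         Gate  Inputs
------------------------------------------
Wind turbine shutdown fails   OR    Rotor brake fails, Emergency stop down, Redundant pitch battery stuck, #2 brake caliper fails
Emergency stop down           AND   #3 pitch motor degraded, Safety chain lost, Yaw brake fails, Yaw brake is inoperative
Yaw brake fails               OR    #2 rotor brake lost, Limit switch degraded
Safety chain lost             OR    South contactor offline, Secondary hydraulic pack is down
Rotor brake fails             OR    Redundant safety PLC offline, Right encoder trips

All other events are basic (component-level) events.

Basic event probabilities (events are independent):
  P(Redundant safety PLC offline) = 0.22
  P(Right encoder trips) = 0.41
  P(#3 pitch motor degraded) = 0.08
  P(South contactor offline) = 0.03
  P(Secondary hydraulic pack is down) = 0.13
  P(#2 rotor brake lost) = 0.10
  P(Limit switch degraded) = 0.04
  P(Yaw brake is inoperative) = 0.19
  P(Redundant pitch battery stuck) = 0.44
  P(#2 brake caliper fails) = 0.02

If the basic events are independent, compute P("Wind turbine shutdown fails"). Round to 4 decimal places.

0.7475

P(Rotor brake fails) [OR] = 1 − (1−0.22) × (1−0.41) = 0.539800
P(Safety chain lost) [OR] = 1 − (1−0.03) × (1−0.13) = 0.156100
P(Yaw brake fails) [OR] = 1 − (1−0.10) × (1−0.04) = 0.136000
P(Emergency stop down) [AND] = 0.08 × 0.156100 × 0.136000 × 0.19 = 0.000323
P(Wind turbine shutdown fails) [OR] = 1 − (1−0.539800) × (1−0.000323) × (1−0.44) × (1−0.02) = 0.747524
Rounded to 4 decimal places: P(Wind turbine shutdown fails) ≈ 0.7475.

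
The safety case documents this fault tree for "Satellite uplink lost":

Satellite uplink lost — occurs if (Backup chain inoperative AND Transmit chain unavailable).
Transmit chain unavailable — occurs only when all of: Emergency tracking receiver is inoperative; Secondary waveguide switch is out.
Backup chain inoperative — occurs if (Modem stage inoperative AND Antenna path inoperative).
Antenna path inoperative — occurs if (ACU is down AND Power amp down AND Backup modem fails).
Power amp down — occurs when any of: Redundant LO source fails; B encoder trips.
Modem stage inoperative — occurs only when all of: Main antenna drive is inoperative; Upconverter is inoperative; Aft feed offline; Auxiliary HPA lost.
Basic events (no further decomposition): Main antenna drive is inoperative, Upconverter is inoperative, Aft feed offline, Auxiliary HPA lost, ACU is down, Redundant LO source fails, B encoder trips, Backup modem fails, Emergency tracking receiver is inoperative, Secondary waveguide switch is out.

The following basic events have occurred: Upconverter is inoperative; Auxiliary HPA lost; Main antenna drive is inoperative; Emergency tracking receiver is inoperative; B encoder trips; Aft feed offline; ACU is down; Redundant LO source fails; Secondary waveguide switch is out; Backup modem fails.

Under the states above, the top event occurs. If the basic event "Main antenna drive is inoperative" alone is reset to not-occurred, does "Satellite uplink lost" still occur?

No

Counterfactual: set "Main antenna drive is inoperative" to not occurred.
Modem stage inoperative [AND]: Main antenna drive is inoperative=not, Upconverter is inoperative=occurs, Aft feed offline=occurs, Auxiliary HPA lost=occurs → not all inputs occur → does not occur.
Power amp down [OR]: Redundant LO source fails=occurs, B encoder trips=occurs → at least one input occurs → occurs.
Antenna path inoperative [AND]: ACU is down=occurs, Power amp down=occurs, Backup modem fails=occurs → all inputs occur → occurs.
Backup chain inoperative [AND]: Modem stage inoperative=not, Antenna path inoperative=occurs → not all inputs occur → does not occur.
Transmit chain unavailable [AND]: Emergency tracking receiver is inoperative=occurs, Secondary waveguide switch is out=occurs → all inputs occur → occurs.
Satellite uplink lost [AND]: Backup chain inoperative=not, Transmit chain unavailable=occurs → not all inputs occur → does not occur.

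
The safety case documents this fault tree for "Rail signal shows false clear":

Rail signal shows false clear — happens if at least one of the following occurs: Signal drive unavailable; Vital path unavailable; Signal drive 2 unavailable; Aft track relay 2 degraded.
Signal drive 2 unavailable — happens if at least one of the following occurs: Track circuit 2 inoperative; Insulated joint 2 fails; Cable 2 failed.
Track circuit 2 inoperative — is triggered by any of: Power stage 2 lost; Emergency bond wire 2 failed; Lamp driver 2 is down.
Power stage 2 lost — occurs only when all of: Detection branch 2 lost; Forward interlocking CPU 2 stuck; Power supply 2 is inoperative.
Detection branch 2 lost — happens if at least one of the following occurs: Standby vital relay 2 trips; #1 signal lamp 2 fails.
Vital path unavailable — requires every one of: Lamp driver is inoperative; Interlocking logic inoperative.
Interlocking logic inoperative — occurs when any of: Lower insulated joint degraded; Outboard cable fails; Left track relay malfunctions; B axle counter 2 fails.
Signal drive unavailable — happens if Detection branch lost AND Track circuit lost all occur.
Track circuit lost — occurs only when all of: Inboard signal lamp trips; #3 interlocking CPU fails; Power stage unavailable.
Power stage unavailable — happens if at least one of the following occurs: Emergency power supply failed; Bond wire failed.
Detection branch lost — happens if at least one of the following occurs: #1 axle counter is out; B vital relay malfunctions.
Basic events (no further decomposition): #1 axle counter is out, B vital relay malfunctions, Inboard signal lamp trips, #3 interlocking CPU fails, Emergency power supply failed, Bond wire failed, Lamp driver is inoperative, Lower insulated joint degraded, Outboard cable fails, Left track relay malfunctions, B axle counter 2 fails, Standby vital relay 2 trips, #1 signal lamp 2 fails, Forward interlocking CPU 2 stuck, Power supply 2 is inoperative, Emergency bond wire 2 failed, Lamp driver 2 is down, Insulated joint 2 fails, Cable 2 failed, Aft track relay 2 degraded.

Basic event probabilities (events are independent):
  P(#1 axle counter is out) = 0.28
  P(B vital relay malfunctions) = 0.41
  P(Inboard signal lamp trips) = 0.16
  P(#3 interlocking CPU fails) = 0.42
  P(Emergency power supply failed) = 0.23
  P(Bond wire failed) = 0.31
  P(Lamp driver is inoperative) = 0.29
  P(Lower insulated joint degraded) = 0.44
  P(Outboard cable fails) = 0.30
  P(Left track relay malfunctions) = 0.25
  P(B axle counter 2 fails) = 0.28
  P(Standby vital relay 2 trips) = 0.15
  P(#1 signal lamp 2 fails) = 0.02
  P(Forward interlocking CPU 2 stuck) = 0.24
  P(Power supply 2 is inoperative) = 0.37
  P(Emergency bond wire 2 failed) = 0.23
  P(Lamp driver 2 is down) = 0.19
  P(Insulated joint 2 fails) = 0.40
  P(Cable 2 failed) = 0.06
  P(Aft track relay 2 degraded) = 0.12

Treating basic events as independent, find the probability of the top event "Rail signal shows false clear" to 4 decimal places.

P(Detection branch lost) [OR] = 1 − (1−0.28) × (1−0.41) = 0.575200
P(Power stage unavailable) [OR] = 1 − (1−0.23) × (1−0.31) = 0.468700
P(Track circuit lost) [AND] = 0.16 × 0.42 × 0.468700 = 0.031497
P(Signal drive unavailable) [AND] = 0.575200 × 0.031497 = 0.018117
P(Interlocking logic inoperative) [OR] = 1 − (1−0.44) × (1−0.30) × (1−0.25) × (1−0.28) = 0.788320
P(Vital path unavailable) [AND] = 0.29 × 0.788320 = 0.228613
P(Detection branch 2 lost) [OR] = 1 − (1−0.15) × (1−0.02) = 0.167000
P(Power stage 2 lost) [AND] = 0.167000 × 0.24 × 0.37 = 0.014830
P(Track circuit 2 inoperative) [OR] = 1 − (1−0.014830) × (1−0.23) × (1−0.19) = 0.385549
P(Signal drive 2 unavailable) [OR] = 1 − (1−0.385549) × (1−0.40) × (1−0.06) = 0.653450
P(Rail signal shows false clear) [OR] = 1 − (1−0.018117) × (1−0.228613) × (1−0.653450) × (1−0.12) = 0.769017
Rounded to 4 decimal places: P(Rail signal shows false clear) ≈ 0.7690.

0.7690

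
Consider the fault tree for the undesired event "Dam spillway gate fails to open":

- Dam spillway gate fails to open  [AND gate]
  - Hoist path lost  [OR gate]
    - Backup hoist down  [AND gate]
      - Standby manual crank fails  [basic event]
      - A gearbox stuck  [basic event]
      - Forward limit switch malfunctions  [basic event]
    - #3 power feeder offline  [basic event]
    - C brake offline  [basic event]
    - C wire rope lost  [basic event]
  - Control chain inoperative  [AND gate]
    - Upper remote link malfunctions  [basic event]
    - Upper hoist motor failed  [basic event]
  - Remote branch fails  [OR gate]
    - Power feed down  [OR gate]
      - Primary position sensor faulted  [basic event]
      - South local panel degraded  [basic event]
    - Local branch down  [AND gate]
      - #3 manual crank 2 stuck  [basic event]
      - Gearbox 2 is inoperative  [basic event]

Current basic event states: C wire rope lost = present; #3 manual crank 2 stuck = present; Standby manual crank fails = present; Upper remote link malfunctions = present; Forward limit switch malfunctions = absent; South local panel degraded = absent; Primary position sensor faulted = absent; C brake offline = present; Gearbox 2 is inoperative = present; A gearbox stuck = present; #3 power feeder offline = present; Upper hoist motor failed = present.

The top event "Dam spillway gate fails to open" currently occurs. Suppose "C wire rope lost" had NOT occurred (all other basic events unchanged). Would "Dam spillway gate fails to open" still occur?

Counterfactual: set "C wire rope lost" to not occurred.
Backup hoist down [AND]: Standby manual crank fails=occurs, A gearbox stuck=occurs, Forward limit switch malfunctions=not → not all inputs occur → does not occur.
Hoist path lost [OR]: Backup hoist down=not, #3 power feeder offline=occurs, C brake offline=occurs, C wire rope lost=not → at least one input occurs → occurs.
Control chain inoperative [AND]: Upper remote link malfunctions=occurs, Upper hoist motor failed=occurs → all inputs occur → occurs.
Power feed down [OR]: Primary position sensor faulted=not, South local panel degraded=not → no input occurs → does not occur.
Local branch down [AND]: #3 manual crank 2 stuck=occurs, Gearbox 2 is inoperative=occurs → all inputs occur → occurs.
Remote branch fails [OR]: Power feed down=not, Local branch down=occurs → at least one input occurs → occurs.
Dam spillway gate fails to open [AND]: Hoist path lost=occurs, Control chain inoperative=occurs, Remote branch fails=occurs → all inputs occur → occurs.

Yes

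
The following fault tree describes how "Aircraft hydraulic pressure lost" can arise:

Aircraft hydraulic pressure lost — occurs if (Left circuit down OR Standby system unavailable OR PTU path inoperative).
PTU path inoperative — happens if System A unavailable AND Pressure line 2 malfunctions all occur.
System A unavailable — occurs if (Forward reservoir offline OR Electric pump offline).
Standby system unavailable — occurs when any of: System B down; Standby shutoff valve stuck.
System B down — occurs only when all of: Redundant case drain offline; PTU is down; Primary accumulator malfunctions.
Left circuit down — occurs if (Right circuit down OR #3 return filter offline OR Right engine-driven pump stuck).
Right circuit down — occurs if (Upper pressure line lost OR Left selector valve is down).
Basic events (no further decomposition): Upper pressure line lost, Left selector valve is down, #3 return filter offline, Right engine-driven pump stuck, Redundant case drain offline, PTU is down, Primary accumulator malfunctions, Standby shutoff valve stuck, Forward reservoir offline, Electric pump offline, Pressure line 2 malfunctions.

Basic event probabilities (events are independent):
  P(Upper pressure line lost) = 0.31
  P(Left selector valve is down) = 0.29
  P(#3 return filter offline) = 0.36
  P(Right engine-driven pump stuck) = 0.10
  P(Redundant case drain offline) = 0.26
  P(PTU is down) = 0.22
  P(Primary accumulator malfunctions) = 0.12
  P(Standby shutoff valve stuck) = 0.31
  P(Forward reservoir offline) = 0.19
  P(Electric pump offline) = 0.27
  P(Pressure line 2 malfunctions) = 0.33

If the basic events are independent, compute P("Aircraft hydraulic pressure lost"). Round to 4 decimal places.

0.8327

P(Right circuit down) [OR] = 1 − (1−0.31) × (1−0.29) = 0.510100
P(Left circuit down) [OR] = 1 − (1−0.510100) × (1−0.36) × (1−0.10) = 0.717818
P(System B down) [AND] = 0.26 × 0.22 × 0.12 = 0.006864
P(Standby system unavailable) [OR] = 1 − (1−0.006864) × (1−0.31) = 0.314736
P(System A unavailable) [OR] = 1 − (1−0.19) × (1−0.27) = 0.408700
P(PTU path inoperative) [AND] = 0.408700 × 0.33 = 0.134871
P(Aircraft hydraulic pressure lost) [OR] = 1 − (1−0.717818) × (1−0.314736) × (1−0.134871) = 0.832711
Rounded to 4 decimal places: P(Aircraft hydraulic pressure lost) ≈ 0.8327.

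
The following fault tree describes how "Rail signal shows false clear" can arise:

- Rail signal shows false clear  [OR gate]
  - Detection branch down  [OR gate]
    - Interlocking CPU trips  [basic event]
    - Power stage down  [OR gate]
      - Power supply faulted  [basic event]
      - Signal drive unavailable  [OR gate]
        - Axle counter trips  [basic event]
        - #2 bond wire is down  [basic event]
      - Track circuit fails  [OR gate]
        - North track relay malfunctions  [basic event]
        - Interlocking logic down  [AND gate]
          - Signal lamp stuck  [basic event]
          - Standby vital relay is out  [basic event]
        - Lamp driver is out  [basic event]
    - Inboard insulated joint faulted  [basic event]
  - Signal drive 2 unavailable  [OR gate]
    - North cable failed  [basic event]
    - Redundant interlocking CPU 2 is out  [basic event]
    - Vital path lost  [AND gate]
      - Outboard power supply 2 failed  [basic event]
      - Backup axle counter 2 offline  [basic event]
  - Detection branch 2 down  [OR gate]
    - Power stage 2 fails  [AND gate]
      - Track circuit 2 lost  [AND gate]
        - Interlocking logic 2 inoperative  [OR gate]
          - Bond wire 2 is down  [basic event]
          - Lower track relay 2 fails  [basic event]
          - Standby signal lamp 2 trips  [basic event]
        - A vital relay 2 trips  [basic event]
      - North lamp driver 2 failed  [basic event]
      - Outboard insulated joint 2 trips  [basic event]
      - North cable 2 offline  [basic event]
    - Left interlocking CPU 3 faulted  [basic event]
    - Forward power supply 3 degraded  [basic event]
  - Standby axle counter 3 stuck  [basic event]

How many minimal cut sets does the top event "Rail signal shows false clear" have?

Signal drive unavailable [OR]: union of children's cut sets → 2 cut set(s).
Interlocking logic down [AND]: one cut set from each child combined → 1 × 1 = 1 cut set(s).
Track circuit fails [OR]: union of children's cut sets → 3 cut set(s).
Power stage down [OR]: union of children's cut sets → 6 cut set(s).
Detection branch down [OR]: union of children's cut sets → 8 cut set(s).
Vital path lost [AND]: one cut set from each child combined → 1 × 1 = 1 cut set(s).
Signal drive 2 unavailable [OR]: union of children's cut sets → 3 cut set(s).
Interlocking logic 2 inoperative [OR]: union of children's cut sets → 3 cut set(s).
Track circuit 2 lost [AND]: one cut set from each child combined → 3 × 1 = 3 cut set(s).
Power stage 2 fails [AND]: one cut set from each child combined → 3 × 1 × 1 × 1 = 3 cut set(s).
Detection branch 2 down [OR]: union of children's cut sets → 5 cut set(s).
Rail signal shows false clear [OR]: union of children's cut sets → 17 cut set(s).

17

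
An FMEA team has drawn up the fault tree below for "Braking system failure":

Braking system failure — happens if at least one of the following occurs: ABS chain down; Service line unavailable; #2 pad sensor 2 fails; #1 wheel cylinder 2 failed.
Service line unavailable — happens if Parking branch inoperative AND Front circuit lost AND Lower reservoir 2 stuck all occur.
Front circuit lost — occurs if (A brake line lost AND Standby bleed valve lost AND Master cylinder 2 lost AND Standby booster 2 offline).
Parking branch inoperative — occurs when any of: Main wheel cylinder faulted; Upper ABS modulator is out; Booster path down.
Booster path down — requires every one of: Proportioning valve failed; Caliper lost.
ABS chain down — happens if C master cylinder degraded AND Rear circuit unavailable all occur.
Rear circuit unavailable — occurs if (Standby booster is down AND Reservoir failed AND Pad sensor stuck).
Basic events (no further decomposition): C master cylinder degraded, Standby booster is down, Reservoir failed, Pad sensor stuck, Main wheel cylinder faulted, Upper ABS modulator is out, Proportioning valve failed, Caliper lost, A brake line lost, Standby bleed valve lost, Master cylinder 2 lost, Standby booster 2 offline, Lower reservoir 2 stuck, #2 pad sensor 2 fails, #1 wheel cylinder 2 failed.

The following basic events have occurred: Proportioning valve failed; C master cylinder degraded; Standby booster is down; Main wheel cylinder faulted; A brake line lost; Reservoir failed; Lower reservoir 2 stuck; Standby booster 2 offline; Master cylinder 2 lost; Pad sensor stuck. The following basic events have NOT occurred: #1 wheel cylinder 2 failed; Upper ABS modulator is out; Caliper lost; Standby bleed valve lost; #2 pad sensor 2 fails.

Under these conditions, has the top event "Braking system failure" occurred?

Yes

Rear circuit unavailable [AND]: Standby booster is down=occurs, Reservoir failed=occurs, Pad sensor stuck=occurs → all inputs occur → occurs.
ABS chain down [AND]: C master cylinder degraded=occurs, Rear circuit unavailable=occurs → all inputs occur → occurs.
Booster path down [AND]: Proportioning valve failed=occurs, Caliper lost=not → not all inputs occur → does not occur.
Parking branch inoperative [OR]: Main wheel cylinder faulted=occurs, Upper ABS modulator is out=not, Booster path down=not → at least one input occurs → occurs.
Front circuit lost [AND]: A brake line lost=occurs, Standby bleed valve lost=not, Master cylinder 2 lost=occurs, Standby booster 2 offline=occurs → not all inputs occur → does not occur.
Service line unavailable [AND]: Parking branch inoperative=occurs, Front circuit lost=not, Lower reservoir 2 stuck=occurs → not all inputs occur → does not occur.
Braking system failure [OR]: ABS chain down=occurs, Service line unavailable=not, #2 pad sensor 2 fails=not, #1 wheel cylinder 2 failed=not → at least one input occurs → occurs.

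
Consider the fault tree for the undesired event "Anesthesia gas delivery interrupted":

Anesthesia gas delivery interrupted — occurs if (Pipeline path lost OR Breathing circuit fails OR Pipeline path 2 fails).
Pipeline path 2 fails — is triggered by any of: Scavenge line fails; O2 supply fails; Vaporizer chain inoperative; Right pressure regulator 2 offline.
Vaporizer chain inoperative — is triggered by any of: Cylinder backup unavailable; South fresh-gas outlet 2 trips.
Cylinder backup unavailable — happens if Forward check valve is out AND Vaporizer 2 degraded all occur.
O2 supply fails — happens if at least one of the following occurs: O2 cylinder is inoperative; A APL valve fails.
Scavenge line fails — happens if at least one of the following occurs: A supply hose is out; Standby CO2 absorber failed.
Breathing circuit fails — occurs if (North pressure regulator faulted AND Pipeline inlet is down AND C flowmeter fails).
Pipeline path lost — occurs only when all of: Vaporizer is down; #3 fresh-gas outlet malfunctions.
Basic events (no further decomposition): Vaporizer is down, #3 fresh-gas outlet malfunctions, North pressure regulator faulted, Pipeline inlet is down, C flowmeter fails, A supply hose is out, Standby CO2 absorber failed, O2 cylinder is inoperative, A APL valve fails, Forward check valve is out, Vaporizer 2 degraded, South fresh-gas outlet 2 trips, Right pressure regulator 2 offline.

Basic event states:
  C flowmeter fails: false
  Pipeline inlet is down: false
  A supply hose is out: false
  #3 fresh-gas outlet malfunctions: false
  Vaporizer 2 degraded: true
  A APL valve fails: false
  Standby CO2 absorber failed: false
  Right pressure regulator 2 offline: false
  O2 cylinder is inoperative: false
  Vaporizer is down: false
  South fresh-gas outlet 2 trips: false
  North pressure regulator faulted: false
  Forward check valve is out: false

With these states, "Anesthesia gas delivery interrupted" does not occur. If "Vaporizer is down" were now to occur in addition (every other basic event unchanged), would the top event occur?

Counterfactual: set "Vaporizer is down" to occurred.
Pipeline path lost [AND]: Vaporizer is down=occurs, #3 fresh-gas outlet malfunctions=not → not all inputs occur → does not occur.
Breathing circuit fails [AND]: North pressure regulator faulted=not, Pipeline inlet is down=not, C flowmeter fails=not → not all inputs occur → does not occur.
Scavenge line fails [OR]: A supply hose is out=not, Standby CO2 absorber failed=not → no input occurs → does not occur.
O2 supply fails [OR]: O2 cylinder is inoperative=not, A APL valve fails=not → no input occurs → does not occur.
Cylinder backup unavailable [AND]: Forward check valve is out=not, Vaporizer 2 degraded=occurs → not all inputs occur → does not occur.
Vaporizer chain inoperative [OR]: Cylinder backup unavailable=not, South fresh-gas outlet 2 trips=not → no input occurs → does not occur.
Pipeline path 2 fails [OR]: Scavenge line fails=not, O2 supply fails=not, Vaporizer chain inoperative=not, Right pressure regulator 2 offline=not → no input occurs → does not occur.
Anesthesia gas delivery interrupted [OR]: Pipeline path lost=not, Breathing circuit fails=not, Pipeline path 2 fails=not → no input occurs → does not occur.

No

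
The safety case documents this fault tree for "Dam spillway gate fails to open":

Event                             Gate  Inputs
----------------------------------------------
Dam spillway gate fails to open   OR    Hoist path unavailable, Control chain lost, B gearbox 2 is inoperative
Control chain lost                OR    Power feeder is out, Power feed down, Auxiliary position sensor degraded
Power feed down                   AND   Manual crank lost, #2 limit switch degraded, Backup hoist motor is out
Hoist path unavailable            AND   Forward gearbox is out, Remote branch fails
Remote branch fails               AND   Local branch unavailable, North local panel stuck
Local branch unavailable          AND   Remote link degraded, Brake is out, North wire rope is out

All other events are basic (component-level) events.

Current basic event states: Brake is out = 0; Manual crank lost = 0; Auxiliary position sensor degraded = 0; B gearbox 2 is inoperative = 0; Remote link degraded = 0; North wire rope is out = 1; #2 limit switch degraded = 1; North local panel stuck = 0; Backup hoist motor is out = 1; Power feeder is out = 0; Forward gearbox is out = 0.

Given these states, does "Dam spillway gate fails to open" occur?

Local branch unavailable [AND]: Remote link degraded=not, Brake is out=not, North wire rope is out=occurs → not all inputs occur → does not occur.
Remote branch fails [AND]: Local branch unavailable=not, North local panel stuck=not → not all inputs occur → does not occur.
Hoist path unavailable [AND]: Forward gearbox is out=not, Remote branch fails=not → not all inputs occur → does not occur.
Power feed down [AND]: Manual crank lost=not, #2 limit switch degraded=occurs, Backup hoist motor is out=occurs → not all inputs occur → does not occur.
Control chain lost [OR]: Power feeder is out=not, Power feed down=not, Auxiliary position sensor degraded=not → no input occurs → does not occur.
Dam spillway gate fails to open [OR]: Hoist path unavailable=not, Control chain lost=not, B gearbox 2 is inoperative=not → no input occurs → does not occur.

No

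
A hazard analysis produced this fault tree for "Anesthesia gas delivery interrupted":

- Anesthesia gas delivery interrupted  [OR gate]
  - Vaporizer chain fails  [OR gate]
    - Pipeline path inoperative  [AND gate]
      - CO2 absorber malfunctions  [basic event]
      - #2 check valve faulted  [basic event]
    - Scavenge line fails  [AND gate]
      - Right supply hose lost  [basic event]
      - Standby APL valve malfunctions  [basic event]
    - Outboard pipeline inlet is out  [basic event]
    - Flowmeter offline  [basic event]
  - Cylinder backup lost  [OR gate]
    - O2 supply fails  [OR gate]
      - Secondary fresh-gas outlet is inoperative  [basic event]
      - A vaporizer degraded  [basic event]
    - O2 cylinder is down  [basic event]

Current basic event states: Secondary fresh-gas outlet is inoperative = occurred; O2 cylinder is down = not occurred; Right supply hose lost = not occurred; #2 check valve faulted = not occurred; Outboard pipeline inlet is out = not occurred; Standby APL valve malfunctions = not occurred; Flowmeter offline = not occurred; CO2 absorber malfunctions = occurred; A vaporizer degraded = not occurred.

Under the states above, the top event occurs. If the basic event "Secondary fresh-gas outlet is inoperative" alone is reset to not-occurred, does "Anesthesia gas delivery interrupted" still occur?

No

Counterfactual: set "Secondary fresh-gas outlet is inoperative" to not occurred.
Pipeline path inoperative [AND]: CO2 absorber malfunctions=occurs, #2 check valve faulted=not → not all inputs occur → does not occur.
Scavenge line fails [AND]: Right supply hose lost=not, Standby APL valve malfunctions=not → not all inputs occur → does not occur.
Vaporizer chain fails [OR]: Pipeline path inoperative=not, Scavenge line fails=not, Outboard pipeline inlet is out=not, Flowmeter offline=not → no input occurs → does not occur.
O2 supply fails [OR]: Secondary fresh-gas outlet is inoperative=not, A vaporizer degraded=not → no input occurs → does not occur.
Cylinder backup lost [OR]: O2 supply fails=not, O2 cylinder is down=not → no input occurs → does not occur.
Anesthesia gas delivery interrupted [OR]: Vaporizer chain fails=not, Cylinder backup lost=not → no input occurs → does not occur.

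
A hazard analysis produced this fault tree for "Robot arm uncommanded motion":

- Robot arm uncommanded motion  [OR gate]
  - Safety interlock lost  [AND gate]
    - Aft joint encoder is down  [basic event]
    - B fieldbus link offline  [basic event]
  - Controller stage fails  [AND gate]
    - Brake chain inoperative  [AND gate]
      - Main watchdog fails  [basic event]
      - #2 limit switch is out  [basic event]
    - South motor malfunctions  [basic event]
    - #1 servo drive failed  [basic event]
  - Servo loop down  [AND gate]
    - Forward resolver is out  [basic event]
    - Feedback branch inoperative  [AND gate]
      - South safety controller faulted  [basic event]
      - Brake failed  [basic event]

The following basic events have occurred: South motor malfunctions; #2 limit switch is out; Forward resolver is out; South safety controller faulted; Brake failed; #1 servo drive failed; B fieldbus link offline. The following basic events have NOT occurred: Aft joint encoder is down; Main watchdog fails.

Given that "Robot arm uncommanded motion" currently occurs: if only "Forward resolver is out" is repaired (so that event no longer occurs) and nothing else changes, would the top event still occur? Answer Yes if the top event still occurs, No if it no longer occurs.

No

Counterfactual: set "Forward resolver is out" to not occurred.
Safety interlock lost [AND]: Aft joint encoder is down=not, B fieldbus link offline=occurs → not all inputs occur → does not occur.
Brake chain inoperative [AND]: Main watchdog fails=not, #2 limit switch is out=occurs → not all inputs occur → does not occur.
Controller stage fails [AND]: Brake chain inoperative=not, South motor malfunctions=occurs, #1 servo drive failed=occurs → not all inputs occur → does not occur.
Feedback branch inoperative [AND]: South safety controller faulted=occurs, Brake failed=occurs → all inputs occur → occurs.
Servo loop down [AND]: Forward resolver is out=not, Feedback branch inoperative=occurs → not all inputs occur → does not occur.
Robot arm uncommanded motion [OR]: Safety interlock lost=not, Controller stage fails=not, Servo loop down=not → no input occurs → does not occur.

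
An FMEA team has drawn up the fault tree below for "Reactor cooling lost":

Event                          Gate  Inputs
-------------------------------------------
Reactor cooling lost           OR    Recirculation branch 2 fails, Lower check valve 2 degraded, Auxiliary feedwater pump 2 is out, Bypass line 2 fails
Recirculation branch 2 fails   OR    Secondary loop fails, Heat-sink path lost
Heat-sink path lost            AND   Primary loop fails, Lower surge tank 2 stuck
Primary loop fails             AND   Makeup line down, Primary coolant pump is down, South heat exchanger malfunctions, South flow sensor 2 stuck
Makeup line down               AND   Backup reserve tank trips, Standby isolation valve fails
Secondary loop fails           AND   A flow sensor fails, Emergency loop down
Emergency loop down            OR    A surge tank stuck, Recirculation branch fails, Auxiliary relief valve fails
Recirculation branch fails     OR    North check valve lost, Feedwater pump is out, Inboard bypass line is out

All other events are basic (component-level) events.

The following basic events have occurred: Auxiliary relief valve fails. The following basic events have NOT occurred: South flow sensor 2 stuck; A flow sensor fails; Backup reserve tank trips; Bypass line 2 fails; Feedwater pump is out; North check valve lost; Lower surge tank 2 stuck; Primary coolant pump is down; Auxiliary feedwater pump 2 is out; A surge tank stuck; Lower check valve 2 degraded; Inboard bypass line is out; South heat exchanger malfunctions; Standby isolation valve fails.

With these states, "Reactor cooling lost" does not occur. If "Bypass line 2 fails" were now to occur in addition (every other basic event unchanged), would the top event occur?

Counterfactual: set "Bypass line 2 fails" to occurred.
Recirculation branch fails [OR]: North check valve lost=not, Feedwater pump is out=not, Inboard bypass line is out=not → no input occurs → does not occur.
Emergency loop down [OR]: A surge tank stuck=not, Recirculation branch fails=not, Auxiliary relief valve fails=occurs → at least one input occurs → occurs.
Secondary loop fails [AND]: A flow sensor fails=not, Emergency loop down=occurs → not all inputs occur → does not occur.
Makeup line down [AND]: Backup reserve tank trips=not, Standby isolation valve fails=not → not all inputs occur → does not occur.
Primary loop fails [AND]: Makeup line down=not, Primary coolant pump is down=not, South heat exchanger malfunctions=not, South flow sensor 2 stuck=not → not all inputs occur → does not occur.
Heat-sink path lost [AND]: Primary loop fails=not, Lower surge tank 2 stuck=not → not all inputs occur → does not occur.
Recirculation branch 2 fails [OR]: Secondary loop fails=not, Heat-sink path lost=not → no input occurs → does not occur.
Reactor cooling lost [OR]: Recirculation branch 2 fails=not, Lower check valve 2 degraded=not, Auxiliary feedwater pump 2 is out=not, Bypass line 2 fails=occurs → at least one input occurs → occurs.

Yes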